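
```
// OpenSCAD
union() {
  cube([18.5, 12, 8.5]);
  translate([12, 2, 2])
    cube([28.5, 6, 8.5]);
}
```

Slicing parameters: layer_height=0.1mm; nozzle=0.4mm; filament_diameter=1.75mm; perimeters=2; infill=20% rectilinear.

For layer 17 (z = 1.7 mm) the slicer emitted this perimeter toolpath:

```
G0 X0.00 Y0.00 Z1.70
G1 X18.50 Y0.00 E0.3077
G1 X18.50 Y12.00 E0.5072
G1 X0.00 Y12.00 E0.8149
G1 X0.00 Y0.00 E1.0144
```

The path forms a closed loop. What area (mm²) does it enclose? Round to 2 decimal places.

Apply the shoelace formula to the sequence of (X, Y) vertices; enclosed area = 222.00 mm².

222.00 mm²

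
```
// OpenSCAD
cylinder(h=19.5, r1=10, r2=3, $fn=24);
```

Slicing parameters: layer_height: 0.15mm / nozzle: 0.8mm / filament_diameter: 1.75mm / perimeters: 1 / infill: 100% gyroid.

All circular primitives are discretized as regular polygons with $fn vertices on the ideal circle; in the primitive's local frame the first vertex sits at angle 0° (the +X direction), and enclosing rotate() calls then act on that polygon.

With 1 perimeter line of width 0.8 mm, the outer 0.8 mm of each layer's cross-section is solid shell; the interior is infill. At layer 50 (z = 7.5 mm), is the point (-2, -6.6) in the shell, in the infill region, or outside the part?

At z = 7.5 mm: the cone: at t=0.385 of its height the radius interpolates to r₁+(r₂−r₁)t = 7.308, giving a regular 24-gon of that circumradius. Overall, the cross-section is a single solid region. The nearest boundary edge runs (-3.65, -6.33)→(-1.89, -7.06); distance from the point to it = 0.38 mm. The point is inside the cross-section, 0.38 mm from the nearest boundary — within the 0.8 mm shell band (1 × 0.8).

shell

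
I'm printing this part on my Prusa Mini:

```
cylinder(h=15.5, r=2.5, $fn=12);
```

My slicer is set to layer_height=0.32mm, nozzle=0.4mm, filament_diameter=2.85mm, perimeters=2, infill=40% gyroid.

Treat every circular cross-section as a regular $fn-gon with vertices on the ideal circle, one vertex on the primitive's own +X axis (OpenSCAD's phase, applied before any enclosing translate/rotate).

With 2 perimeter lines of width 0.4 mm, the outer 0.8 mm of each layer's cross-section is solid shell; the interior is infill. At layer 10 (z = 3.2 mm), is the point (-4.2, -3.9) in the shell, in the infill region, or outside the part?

At z = 3.2 mm: the r=2.5 cylinder contributes a regular 12-gon of circumradius 2.5. Overall, the cross-section is a single solid region. The nearest boundary edge runs (-2.17, -1.25)→(-1.25, -2.17); distance from the point to it = 3.31 mm. The point is not inside any of the regions above, so it lies outside the cross-section (3.31 mm from the nearest boundary).

outside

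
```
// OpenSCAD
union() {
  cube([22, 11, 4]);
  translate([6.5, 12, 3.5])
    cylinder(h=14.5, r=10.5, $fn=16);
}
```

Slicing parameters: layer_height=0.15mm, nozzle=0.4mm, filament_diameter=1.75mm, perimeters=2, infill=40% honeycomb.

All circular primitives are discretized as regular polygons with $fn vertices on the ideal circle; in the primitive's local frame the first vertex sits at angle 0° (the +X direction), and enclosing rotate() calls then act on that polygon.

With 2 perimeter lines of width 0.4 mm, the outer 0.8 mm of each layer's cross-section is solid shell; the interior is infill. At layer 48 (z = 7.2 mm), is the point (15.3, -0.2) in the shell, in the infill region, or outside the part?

At z = 7.2 mm: the cube is absent (z outside [0, 4]); the cylinder at (6.5, 12): section is a regular 16-gon, circumradius r=10.5; Merging all regions: only the r=10.5 cylinder at (6.5, 12) is present, so the union is just that shape — 1 connected region. Overall, the cross-section is a single solid region. The nearest boundary edge runs (10.52, 2.30)→(13.92, 4.58); distance from the point to it = 4.73 mm. The point is not inside any of the regions above, so it lies outside the cross-section (4.73 mm from the nearest boundary).

outside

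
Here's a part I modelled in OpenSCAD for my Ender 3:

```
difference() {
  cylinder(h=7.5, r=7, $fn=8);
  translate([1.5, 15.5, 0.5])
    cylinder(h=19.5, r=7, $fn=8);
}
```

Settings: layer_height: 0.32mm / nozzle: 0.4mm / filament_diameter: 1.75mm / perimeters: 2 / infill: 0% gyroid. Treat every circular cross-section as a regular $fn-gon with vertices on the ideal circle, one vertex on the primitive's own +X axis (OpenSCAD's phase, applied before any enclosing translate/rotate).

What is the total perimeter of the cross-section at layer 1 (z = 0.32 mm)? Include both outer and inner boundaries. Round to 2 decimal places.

42.86 mm

At z = 0.32 mm: the cylinder: section is a regular 8-gon, circumradius r=7 (perimeter = 2·8·7.000·sin(180°/8) = 42.86 mm); the cylinder at (1.5, 15.5) does not reach this height (z outside [0.5, 20]); Subtracting the remaining from the first: none of the subtracted shapes is present at this height, so the r=7 cylinder is unchanged — boundary = 42.86 mm. Overall, the cross-section is a single solid region. Total boundary length (outer) = 42.86 mm.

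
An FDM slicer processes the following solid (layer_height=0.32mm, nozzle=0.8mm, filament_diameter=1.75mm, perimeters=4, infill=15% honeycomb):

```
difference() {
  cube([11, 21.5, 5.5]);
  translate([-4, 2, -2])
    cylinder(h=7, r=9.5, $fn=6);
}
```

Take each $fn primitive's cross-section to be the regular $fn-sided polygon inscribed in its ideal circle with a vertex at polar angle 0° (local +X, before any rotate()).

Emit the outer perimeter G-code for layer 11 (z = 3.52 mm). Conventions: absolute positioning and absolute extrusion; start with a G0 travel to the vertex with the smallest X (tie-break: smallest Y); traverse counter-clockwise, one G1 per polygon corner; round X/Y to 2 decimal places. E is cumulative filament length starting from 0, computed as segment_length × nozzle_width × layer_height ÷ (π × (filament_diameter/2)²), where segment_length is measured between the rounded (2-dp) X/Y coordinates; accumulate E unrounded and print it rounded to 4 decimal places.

G0 X0.00 Y10.23 Z3.52
G1 X0.75 Y10.23 E0.0798
G1 X5.50 Y2.00 E1.0912
G1 X4.35 Y0.00 E1.3367
G1 X11.00 Y0.00 E2.0445
G1 X11.00 Y21.50 E4.3328
G1 X0.00 Y21.50 E5.5036
G1 X0.00 Y10.23 E6.7031

At z = 3.52 mm: the cube (footprint 11×21.5) is included at this height; the cylinder at (-4, 2): section is a regular 6-gon, circumradius r=9.5; Subtracting the remaining from the first: starting from the 11×21.5 cube, the r=9.5 cylinder at (-4, 2) partially overlaps it — only the 35.56 mm² overlap (of its 234.48 mm²) is removed, clipping the outline — 1 connected region. The outline is a single polygon with 7 vertices. Extrusion per mm of travel: 0.8 × 0.32 / (π × 0.875²) = 0.106432. Accumulating E over each segment gives final E = 6.7031.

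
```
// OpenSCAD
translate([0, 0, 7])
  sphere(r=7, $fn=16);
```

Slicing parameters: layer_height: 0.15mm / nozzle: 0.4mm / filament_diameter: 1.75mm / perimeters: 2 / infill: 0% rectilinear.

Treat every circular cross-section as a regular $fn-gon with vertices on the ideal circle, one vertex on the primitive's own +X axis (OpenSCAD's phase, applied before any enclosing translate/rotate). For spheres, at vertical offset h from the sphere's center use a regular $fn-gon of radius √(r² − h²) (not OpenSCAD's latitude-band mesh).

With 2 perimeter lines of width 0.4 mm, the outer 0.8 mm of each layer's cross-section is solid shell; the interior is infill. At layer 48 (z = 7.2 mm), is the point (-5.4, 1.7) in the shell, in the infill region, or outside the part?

infill

At z = 7.2 mm: the r=7 sphere contributes a regular 16-gon of circumradius √(7²−0.2²) = 6.997. Overall, the cross-section is a single solid region. The nearest boundary edge runs (-6.46, 2.68)→(-7.00, 0.00); distance from the point to it = 1.23 mm. The point is inside the cross-section and 1.23 mm from the nearest boundary — more than the 0.8 mm shell width (2 × 0.4), so it's in the infill interior.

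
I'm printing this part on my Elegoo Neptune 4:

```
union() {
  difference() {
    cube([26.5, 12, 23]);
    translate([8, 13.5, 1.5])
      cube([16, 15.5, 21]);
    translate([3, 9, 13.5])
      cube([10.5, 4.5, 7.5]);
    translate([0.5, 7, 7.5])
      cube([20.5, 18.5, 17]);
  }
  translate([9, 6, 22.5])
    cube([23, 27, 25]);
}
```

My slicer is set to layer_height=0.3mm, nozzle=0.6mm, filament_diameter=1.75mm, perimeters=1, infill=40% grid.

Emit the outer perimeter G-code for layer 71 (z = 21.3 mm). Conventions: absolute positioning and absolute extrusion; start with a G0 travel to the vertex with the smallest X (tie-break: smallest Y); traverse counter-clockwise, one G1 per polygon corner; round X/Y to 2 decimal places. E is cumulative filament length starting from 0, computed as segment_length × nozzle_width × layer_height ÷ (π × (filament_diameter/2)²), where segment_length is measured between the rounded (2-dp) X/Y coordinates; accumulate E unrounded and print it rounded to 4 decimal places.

At z = 21.3 mm: the cube is present — its section is the full 26.5×12 rectangle; the cube at (8, 13.5) (footprint 16×15.5) is included at this height; the cube at (3, 9) does not reach this height (z outside [13.5, 21]); the 20.5×18.5 cube at (0.5, 7) contributes its full rectangle; After the difference (first − rest): starting from the 26.5×12 cube, the 16×15.5 cube at (8, 13.5) misses the remaining region (no effect); the 20.5×18.5 cube at (0.5, 7) partially overlaps it — only the 102.50 mm² overlap (of its 379.25 mm²) is removed, clipping the outline — 1 connected region; the cube at (9, 6) is absent (z outside [22.5, 47.5]); Taking the union: only that combined region is present, so the union is just that shape — 1 connected region. The outline is a single polygon with 8 vertices. Extrusion per mm of travel: 0.6 × 0.3 / (π × 0.875²) = 0.074835. Accumulating E over each segment gives final E = 6.5107.

G0 X0.00 Y0.00 Z21.30
G1 X26.50 Y0.00 E1.9831
G1 X26.50 Y12.00 E2.8812
G1 X21.00 Y12.00 E3.2928
G1 X21.00 Y7.00 E3.6669
G1 X0.50 Y7.00 E5.2011
G1 X0.50 Y12.00 E5.5752
G1 X0.00 Y12.00 E5.6126
G1 X0.00 Y0.00 E6.5107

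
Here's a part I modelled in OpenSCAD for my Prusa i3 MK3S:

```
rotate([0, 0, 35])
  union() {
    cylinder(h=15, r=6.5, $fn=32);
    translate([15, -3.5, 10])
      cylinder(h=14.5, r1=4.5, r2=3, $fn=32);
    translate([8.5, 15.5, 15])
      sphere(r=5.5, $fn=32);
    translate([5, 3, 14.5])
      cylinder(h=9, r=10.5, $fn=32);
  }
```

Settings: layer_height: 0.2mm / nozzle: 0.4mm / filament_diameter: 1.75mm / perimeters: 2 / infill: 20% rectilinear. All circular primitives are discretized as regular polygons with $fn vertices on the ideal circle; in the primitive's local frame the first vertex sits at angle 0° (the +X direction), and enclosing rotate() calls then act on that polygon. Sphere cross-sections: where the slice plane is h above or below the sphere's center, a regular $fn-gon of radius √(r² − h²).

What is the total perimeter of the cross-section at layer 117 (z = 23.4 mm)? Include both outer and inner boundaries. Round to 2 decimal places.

At z = 23.4 mm: the cylinder is not intersected at this z (z outside [0, 15]); the cone at (15, -3.5): at t=0.924 of its height the radius interpolates to r₁+(r₂−r₁)t = 3.114, giving a regular 32-gon of that circumradius (perimeter = 2·32·3.114·sin(180°/32) = 19.53 mm); the sphere at (8.5, 15.5) does not reach this height (|z−center|=8.400 > r=5.5); the r=10.5 cylinder at (5, 3) gives a regular 32-gon of circumradius 10.5 (constant along its height) (perimeter = 2·32·10.500·sin(180°/32) = 65.87 mm); Taking the union: the regions partially overlap (shared area 5.83 mm²), so the edge portions inside another operand are dropped and the merged outline is re-measured after clipping — boundary = 74.26 mm; (rotated 35° about Z; rotation is an isometry so areas/perimeters/island counts are preserved). Overall, the cross-section is a single solid region. Total boundary length (outer) = 74.26 mm.

74.26 mm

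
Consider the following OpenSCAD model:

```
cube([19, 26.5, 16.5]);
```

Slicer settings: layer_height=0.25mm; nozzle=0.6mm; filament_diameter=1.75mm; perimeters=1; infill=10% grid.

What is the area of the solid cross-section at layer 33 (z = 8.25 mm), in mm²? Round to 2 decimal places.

At z = 8.25 mm: the 19×26.5 cube contributes its full rectangle (area 503.50 mm²). Overall, the cross-section is a single solid region. Net area = 503.50 mm².

503.50 mm²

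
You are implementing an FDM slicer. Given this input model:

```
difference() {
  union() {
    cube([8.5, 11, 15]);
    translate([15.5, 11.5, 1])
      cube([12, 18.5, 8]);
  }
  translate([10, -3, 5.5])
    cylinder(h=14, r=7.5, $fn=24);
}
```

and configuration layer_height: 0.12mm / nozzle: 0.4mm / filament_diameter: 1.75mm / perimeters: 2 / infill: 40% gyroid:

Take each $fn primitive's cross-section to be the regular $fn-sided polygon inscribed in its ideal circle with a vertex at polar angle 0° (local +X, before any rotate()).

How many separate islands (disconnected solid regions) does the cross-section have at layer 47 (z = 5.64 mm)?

2

At z = 5.64 mm: the cube (footprint 8.5×11) is included at this height; the 12×18.5 cube at (15.5, 11.5) contributes its full rectangle; Merging all regions: the 2 present regions are separate (no shared area or edge), so areas and boundary lengths simply add and each stays a separate island — 2 connected regions; the r=7.5 cylinder at (10, -3) gives a regular 24-gon of circumradius 7.5 (constant along its height); Subtracting the remaining from the first: starting from that combined region, the r=7.5 cylinder at (10, -3) partially overlaps it — only the 15.32 mm² overlap (of its 174.70 mm²) is removed, clipping the outline — 2 connected regions. Overall, the cross-section has 2 separate islands. Island count = 2.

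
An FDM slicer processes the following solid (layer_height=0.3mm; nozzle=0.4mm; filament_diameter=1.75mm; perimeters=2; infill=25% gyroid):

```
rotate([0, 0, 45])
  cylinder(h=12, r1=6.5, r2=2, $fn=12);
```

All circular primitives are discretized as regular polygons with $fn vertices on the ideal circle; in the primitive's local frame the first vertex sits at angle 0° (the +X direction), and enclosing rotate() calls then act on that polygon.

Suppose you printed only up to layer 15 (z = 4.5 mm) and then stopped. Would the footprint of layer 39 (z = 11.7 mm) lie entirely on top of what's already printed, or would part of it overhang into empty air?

Compare the two slices. At z = 4.5: the cone (r1=6.5→r2=2) has section circumradius 4.812 here — a regular 12-gon (area = (12/2)·4.812²·sin(360°/12) = 69.48 mm²); (rotated 45° about Z; rotation is an isometry so areas/perimeters/island counts are preserved). At z = 11.7: the cone contributes a regular 12-gon of circumradius 2.112 (interpolated between r1=6.5 and r2=2 at t=0.975) (area = (12/2)·2.112²·sin(360°/12) = 13.39 mm²); (rotated 45° about Z; rotation is an isometry so areas/perimeters/island counts are preserved). Checking containment: the cross-section at z = 11.7 is a subset of the cross-section at z = 4.5.

entirely on top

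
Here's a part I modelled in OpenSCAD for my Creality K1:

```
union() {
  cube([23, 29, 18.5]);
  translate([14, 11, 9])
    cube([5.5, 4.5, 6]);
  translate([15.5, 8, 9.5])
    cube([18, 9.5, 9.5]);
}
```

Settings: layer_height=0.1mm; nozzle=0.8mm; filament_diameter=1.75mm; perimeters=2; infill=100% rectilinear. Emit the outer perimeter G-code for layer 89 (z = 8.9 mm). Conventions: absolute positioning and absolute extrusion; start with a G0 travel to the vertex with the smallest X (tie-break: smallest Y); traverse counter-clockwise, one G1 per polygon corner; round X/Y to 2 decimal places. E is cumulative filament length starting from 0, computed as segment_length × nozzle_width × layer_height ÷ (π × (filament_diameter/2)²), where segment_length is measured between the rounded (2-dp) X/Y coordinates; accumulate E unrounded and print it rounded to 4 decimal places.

G0 X0.00 Y0.00 Z8.90
G1 X23.00 Y0.00 E0.7650
G1 X23.00 Y29.00 E1.7295
G1 X0.00 Y29.00 E2.4945
G1 X0.00 Y0.00 E3.4591

At z = 8.9 mm: the 23×29 cube contributes its full rectangle; the cube at (14, 11) is not intersected at this z (z outside [9, 15]); the cube at (15.5, 8) is not intersected at this z (z outside [9.5, 19]); Taking the union: only the 23×29 cube is present, so the union is just that shape — 1 connected region. The outline is a single polygon with 4 vertices. Extrusion per mm of travel: 0.8 × 0.1 / (π × 0.875²) = 0.033260. Accumulating E over each segment gives final E = 3.4591.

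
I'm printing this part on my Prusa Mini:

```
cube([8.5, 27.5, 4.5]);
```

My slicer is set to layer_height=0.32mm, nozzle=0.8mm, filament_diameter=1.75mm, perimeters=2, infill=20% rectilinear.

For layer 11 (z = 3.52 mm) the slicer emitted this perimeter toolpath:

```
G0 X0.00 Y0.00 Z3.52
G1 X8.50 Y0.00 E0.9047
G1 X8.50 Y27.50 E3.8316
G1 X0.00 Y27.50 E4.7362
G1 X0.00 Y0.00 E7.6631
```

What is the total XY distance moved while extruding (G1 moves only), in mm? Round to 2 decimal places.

Sum the Euclidean lengths of each G1 segment: total = 72.00 mm.

72.00 mm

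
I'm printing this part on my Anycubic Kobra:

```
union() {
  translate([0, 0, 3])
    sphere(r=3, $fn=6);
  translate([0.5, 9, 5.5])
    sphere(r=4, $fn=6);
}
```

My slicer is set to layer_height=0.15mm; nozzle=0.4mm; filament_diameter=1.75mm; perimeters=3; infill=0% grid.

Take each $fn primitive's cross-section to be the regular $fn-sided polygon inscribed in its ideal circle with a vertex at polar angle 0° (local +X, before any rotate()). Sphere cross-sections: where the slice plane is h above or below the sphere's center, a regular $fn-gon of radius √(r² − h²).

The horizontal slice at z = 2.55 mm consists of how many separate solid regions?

At z = 2.55 mm: the sphere: section is a regular 6-gon, circumradius = √(r²−h²) = √(3²−0.45²) = 2.966; the sphere at (0.5, 9): section is a regular 6-gon, circumradius = √(r²−h²) = √(4²−2.95²) = 2.701; Taking the union: the 2 present regions are separate (no shared area or edge), so areas and boundary lengths simply add and each stays a separate island — 2 connected regions. The result has 2 disconnected regions.

2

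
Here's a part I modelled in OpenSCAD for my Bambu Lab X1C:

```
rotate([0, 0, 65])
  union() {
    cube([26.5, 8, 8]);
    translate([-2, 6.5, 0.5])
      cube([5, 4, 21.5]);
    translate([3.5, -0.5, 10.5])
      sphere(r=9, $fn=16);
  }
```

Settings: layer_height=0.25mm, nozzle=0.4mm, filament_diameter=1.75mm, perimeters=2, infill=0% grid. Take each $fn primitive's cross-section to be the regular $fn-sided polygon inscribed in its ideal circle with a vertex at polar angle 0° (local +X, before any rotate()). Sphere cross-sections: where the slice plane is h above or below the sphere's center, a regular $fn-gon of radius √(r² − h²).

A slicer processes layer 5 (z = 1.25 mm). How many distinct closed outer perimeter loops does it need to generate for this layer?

1

At z = 1.25 mm: the cube (footprint 26.5×8) is included at this height; the cube at (-2, 6.5) is present — its section is the full 5×4 rectangle; the sphere at (3.5, -0.5) is absent (|z−center|=9.250 > r=9); Combining (union): the regions partially overlap (shared area 4.50 mm²), so overlapping operands fuse into one piece — 1 connected region; (whole slice rotated 65° about Z — lengths, areas and connectivity unchanged). The result has 1 disconnected region.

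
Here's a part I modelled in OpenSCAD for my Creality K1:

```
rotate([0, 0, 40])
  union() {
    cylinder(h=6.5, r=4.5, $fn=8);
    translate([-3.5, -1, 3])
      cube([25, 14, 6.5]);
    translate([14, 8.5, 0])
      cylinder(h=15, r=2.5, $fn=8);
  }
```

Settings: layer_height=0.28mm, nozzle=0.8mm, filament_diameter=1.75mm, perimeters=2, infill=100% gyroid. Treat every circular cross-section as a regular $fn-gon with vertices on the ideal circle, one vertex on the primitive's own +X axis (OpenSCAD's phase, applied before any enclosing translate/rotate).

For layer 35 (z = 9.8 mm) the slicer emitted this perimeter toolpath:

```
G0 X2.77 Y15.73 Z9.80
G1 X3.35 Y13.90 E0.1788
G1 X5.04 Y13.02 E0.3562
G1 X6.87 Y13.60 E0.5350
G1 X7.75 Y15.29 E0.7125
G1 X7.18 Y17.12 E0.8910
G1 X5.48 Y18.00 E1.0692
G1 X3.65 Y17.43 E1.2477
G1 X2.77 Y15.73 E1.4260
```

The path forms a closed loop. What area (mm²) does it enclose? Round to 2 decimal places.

17.69 mm²

Apply the shoelace formula to the sequence of (X, Y) vertices; enclosed area = 17.69 mm².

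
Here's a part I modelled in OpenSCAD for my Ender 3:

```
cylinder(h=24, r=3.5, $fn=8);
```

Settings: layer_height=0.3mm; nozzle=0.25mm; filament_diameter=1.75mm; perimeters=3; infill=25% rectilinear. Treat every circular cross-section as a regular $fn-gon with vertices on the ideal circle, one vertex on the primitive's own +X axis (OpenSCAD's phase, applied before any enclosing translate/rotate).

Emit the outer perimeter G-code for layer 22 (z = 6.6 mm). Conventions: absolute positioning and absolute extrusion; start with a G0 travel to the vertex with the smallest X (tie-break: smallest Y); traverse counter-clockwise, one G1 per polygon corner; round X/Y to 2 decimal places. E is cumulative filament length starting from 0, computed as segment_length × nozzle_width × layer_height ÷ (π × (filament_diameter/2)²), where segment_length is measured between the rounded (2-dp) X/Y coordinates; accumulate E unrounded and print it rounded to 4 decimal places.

At z = 6.6 mm: the r=3.5 cylinder gives a regular 8-gon of circumradius 3.5 (constant along its height). The outline is a single polygon with 8 vertices. Extrusion per mm of travel: 0.25 × 0.3 / (π × 0.875²) = 0.031181. Accumulating E over each segment gives final E = 0.6676.

G0 X-3.50 Y0.00 Z6.60
G1 X-2.47 Y-2.47 E0.0834
G1 X0.00 Y-3.50 E0.1669
G1 X2.47 Y-2.47 E0.2503
G1 X3.50 Y0.00 E0.3338
G1 X2.47 Y2.47 E0.4172
G1 X0.00 Y3.50 E0.5007
G1 X-2.47 Y2.47 E0.5841
G1 X-3.50 Y0.00 E0.6676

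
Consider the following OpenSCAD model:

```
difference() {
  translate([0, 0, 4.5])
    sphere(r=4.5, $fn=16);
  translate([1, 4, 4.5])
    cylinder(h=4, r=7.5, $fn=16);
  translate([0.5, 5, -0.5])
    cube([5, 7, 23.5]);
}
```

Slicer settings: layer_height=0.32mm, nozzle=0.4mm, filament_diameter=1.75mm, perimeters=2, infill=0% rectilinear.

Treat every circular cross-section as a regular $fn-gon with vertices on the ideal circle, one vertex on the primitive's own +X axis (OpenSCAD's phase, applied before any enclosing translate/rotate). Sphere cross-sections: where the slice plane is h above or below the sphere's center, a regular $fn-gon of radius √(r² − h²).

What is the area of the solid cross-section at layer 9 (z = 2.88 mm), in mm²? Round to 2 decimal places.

At z = 2.88 mm: the sphere: section is a regular 16-gon, circumradius = √(r²−h²) = √(4.5²−1.62²) = 4.198 (area = (16/2)·4.198²·sin(360°/16) = 53.96 mm²); the cylinder at (1, 4) is absent (z outside [4.5, 8.5]); the cube at (0.5, 5) is present — its section is the full 5×7 rectangle (area 35.00 mm²); Taking the first minus the rest: starting from the r=4.5 sphere (53.96 mm²), the 5×7 cube at (0.5, 5) misses the remaining region (no effect) — area = 53.96 mm². Overall, the cross-section is a single solid region. Net area = 53.96 mm².

53.96 mm²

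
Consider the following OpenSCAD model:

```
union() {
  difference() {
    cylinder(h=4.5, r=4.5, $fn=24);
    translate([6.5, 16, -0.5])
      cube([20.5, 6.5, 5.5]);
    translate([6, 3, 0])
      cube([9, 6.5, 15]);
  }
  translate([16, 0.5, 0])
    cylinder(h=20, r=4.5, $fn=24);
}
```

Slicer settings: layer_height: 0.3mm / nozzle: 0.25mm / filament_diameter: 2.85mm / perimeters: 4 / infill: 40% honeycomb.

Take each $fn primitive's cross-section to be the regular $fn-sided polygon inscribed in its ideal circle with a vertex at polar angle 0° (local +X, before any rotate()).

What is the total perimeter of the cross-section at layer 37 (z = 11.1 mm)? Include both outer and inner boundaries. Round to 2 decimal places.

At z = 11.1 mm: the cylinder is absent (z outside [0, 4.5]); the cube at (6.5, 16) does not reach this height (z outside [-0.5, 5]); the cube at (6, 3) is present — its section is the full 9×6.5 rectangle (perimeter 31.00 mm); After the difference (first − rest): the first operand is absent here, so nothing remains; the r=4.5 cylinder at (16, 0.5) gives a regular 24-gon of circumradius 4.5 (constant along its height) (perimeter = 2·24·4.500·sin(180°/24) = 28.19 mm); Merging all regions: only the r=4.5 cylinder at (16, 0.5) is present, so the union is just that shape — boundary = 28.19 mm. Overall, the cross-section is a single solid region. Total boundary length (outer) = 28.19 mm.

28.19 mm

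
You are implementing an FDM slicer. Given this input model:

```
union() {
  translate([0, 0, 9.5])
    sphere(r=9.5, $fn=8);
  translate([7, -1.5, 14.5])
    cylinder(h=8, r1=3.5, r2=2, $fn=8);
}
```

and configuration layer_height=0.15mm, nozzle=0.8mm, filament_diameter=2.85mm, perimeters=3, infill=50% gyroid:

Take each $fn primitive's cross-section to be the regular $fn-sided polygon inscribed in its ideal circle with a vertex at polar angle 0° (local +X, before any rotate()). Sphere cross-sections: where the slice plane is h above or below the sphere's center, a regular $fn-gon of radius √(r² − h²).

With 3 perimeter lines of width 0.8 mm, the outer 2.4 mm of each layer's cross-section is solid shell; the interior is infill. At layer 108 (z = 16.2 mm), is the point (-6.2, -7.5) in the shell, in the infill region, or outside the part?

At z = 16.2 mm: the r=9.5 sphere slices to a regular 8-gon of circumradius 6.735 (√(r²−h²) with h=6.7 from center); the cone at (7, -1.5): at t=0.212 of its height the radius interpolates to r₁+(r₂−r₁)t = 3.181, giving a regular 8-gon of that circumradius; Taking the union: the regions partially overlap (shared area 8.52 mm²), so overlapping operands fuse into one piece — 1 connected region. Overall, the cross-section is a single solid region. The nearest boundary edge runs (-0.00, -6.73)→(-4.76, -4.76); distance from the point to it = 3.09 mm. The point is not inside any of the regions above, so it lies outside the cross-section (3.09 mm from the nearest boundary).

outside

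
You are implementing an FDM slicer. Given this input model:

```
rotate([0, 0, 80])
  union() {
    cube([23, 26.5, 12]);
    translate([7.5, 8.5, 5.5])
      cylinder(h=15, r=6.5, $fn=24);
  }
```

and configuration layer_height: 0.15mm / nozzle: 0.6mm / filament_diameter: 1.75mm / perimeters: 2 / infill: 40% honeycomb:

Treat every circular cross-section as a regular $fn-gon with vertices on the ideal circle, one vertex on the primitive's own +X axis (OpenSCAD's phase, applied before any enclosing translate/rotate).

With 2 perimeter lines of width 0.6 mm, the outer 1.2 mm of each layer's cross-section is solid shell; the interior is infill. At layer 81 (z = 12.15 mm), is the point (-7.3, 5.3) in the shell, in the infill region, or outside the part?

At z = 12.15 mm: the cube is not intersected at this z (z outside [0, 12]); the cylinder at (7.5, 8.5): section is a regular 24-gon, circumradius r=6.5; Taking the union: only the r=6.5 cylinder at (7.5, 8.5) is present, so the union is just that shape — 1 connected region; (whole slice rotated 80° about Z — lengths, areas and connectivity unchanged). Overall, the cross-section is a single solid region. Undo the 80° rotation: the query point maps to (3.952, 8.109) in the un-rotated model frame. The nearest boundary edge runs (1.00, 8.50)→(1.22, 6.82); distance from the point to it = 2.88 mm. The point is inside the cross-section and 2.88 mm from the nearest boundary — more than the 1.2 mm shell width (2 × 0.6), so it's in the infill interior.

infill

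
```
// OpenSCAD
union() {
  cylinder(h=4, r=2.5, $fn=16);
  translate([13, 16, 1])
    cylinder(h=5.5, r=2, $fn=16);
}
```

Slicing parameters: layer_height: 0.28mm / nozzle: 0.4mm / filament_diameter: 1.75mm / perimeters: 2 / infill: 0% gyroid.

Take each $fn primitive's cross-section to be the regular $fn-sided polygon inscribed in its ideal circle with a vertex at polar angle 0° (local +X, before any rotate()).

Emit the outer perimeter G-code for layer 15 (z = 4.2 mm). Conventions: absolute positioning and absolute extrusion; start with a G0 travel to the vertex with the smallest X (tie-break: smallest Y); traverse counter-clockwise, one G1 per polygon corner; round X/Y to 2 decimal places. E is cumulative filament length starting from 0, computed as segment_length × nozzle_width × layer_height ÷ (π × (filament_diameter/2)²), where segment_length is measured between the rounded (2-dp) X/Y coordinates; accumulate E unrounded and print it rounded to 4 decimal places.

At z = 4.2 mm: the cylinder is absent (z outside [0, 4]); the cylinder at (13, 16): section is a regular 16-gon, circumradius r=2; Merging all regions: only the r=2 cylinder at (13, 16) is present, so the union is just that shape — 1 connected region. The outline is a single polygon with 16 vertices. Extrusion per mm of travel: 0.4 × 0.28 / (π × 0.875²) = 0.046564. Accumulating E over each segment gives final E = 0.5815.

G0 X11.00 Y16.00 Z4.20
G1 X11.15 Y15.23 E0.0365
G1 X11.59 Y14.59 E0.0727
G1 X12.23 Y14.15 E0.1089
G1 X13.00 Y14.00 E0.1454
G1 X13.77 Y14.15 E0.1819
G1 X14.41 Y14.59 E0.2181
G1 X14.85 Y15.23 E0.2542
G1 X15.00 Y16.00 E0.2908
G1 X14.85 Y16.77 E0.3273
G1 X14.41 Y17.41 E0.3635
G1 X13.77 Y17.85 E0.3996
G1 X13.00 Y18.00 E0.4362
G1 X12.23 Y17.85 E0.4727
G1 X11.59 Y17.41 E0.5089
G1 X11.15 Y16.77 E0.5450
G1 X11.00 Y16.00 E0.5815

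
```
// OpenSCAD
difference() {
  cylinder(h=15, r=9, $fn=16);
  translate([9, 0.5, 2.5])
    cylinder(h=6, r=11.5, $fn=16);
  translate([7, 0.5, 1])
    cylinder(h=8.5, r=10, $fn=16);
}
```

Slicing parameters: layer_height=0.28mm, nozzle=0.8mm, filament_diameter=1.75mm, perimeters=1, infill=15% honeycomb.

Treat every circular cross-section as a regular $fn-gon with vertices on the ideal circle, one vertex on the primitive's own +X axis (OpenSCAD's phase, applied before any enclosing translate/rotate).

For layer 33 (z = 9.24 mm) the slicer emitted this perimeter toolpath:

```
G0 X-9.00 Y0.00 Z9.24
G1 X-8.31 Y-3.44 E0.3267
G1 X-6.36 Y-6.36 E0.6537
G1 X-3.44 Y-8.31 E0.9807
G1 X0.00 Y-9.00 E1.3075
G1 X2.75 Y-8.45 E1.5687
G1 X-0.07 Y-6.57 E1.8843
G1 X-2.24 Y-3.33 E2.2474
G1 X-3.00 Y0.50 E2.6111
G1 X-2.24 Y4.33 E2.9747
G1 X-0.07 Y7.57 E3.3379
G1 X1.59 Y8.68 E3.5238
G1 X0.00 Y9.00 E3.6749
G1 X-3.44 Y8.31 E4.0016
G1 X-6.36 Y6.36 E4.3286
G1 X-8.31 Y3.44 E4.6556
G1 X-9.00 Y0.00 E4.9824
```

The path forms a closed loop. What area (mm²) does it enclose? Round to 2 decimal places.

Apply the shoelace formula to the sequence of (X, Y) vertices; enclosed area = 100.69 mm².

100.69 mm²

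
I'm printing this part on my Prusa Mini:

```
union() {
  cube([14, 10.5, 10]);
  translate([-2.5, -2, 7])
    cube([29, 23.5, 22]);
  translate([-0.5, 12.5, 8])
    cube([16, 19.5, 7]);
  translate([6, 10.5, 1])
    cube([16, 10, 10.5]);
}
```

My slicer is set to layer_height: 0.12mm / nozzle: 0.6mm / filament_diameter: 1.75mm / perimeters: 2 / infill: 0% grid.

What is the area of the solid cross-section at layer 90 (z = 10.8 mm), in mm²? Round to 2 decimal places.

At z = 10.8 mm: the cube is not intersected at this z (z outside [0, 10]); the cube at (-2.5, -2) is present — its section is the full 29×23.5 rectangle (area 681.50 mm²); the 16×19.5 cube at (-0.5, 12.5) contributes its full rectangle (area 312.00 mm²); the cube at (6, 10.5) (footprint 16×10) is included at this height (area 160.00 mm²); Merging all regions: the regions partially overlap — summed areas 1153.50 mm² minus the doubly-counted overlap 304.00 mm² gives 849.50 mm² — area = 849.50 mm². Overall, the cross-section is a single solid region. Net area = 849.50 mm².

849.50 mm²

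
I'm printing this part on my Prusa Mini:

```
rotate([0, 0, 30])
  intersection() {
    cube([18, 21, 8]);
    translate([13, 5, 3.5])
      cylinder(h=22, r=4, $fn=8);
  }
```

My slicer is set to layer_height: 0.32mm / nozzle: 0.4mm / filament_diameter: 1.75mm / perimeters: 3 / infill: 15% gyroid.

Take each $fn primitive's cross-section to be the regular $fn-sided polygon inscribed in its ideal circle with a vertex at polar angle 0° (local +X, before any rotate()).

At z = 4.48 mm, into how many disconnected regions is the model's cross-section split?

1

At z = 4.48 mm: the cube is present — its section is the full 18×21 rectangle; the cylinder at (13, 5): section is a regular 8-gon, circumradius r=4; Taking the intersection: the r=4 cylinder at (13, 5) lies inside the 18×21 cube, so the common part is the r=4 cylinder at (13, 5) itself — 1 connected region; (whole slice rotated 30° about Z — lengths, areas and connectivity unchanged). The result has 1 disconnected region.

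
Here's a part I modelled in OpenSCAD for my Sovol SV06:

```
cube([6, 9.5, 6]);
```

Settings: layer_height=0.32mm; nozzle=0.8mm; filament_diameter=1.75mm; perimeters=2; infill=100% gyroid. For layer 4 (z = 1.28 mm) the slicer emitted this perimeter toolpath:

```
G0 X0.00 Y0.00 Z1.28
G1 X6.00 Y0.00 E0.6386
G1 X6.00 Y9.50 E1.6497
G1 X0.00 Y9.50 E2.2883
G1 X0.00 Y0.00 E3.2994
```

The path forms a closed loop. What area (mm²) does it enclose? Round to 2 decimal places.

57.00 mm²

Apply the shoelace formula to the sequence of (X, Y) vertices; enclosed area = 57.00 mm².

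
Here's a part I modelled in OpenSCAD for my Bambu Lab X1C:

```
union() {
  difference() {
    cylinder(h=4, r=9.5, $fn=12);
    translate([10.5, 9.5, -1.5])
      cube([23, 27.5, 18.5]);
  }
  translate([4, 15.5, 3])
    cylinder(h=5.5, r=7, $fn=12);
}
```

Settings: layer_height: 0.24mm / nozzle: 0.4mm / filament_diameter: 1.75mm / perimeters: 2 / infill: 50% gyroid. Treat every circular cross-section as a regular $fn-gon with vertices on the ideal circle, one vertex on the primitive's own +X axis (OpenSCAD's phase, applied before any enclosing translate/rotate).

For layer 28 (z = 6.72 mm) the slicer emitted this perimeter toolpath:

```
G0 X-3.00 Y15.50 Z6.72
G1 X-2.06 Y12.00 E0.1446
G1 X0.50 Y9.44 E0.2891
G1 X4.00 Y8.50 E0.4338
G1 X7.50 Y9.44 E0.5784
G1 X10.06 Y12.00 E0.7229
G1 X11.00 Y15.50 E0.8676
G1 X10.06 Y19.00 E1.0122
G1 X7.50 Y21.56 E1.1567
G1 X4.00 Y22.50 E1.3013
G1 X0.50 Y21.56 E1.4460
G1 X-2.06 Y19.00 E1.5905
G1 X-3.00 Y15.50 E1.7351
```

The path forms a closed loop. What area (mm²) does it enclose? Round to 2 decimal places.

Apply the shoelace formula to the sequence of (X, Y) vertices; enclosed area = 146.95 mm².

146.95 mm²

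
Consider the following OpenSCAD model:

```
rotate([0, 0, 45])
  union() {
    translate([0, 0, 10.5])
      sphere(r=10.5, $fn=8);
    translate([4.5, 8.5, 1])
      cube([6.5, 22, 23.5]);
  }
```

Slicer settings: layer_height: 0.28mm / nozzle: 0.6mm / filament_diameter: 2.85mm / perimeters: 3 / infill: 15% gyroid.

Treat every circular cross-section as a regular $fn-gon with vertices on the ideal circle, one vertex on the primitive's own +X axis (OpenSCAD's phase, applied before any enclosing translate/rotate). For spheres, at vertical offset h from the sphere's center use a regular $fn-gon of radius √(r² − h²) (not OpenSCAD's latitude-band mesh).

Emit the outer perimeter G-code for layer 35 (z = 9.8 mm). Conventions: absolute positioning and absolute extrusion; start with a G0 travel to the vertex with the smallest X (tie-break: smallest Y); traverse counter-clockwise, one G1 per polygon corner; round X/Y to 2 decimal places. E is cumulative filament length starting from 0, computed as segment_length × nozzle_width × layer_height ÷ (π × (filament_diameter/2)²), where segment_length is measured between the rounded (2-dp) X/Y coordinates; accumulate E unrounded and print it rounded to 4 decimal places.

G0 X-18.38 Y24.75 Z9.80
G1 X-2.91 Y9.27 E0.5763
G1 X-7.41 Y7.41 E0.7046
G1 X-10.48 Y0.00 E0.9158
G1 X-7.41 Y-7.41 E1.1270
G1 X0.00 Y-10.48 E1.3382
G1 X7.41 Y-7.41 E1.5495
G1 X10.48 Y0.00 E1.7607
G1 X7.41 Y7.41 E1.9719
G1 X0.00 Y10.48 E2.1831
G1 X-2.64 Y9.38 E2.2585
G1 X1.77 Y13.79 E2.4227
G1 X-13.79 Y29.34 E3.0020
G1 X-18.38 Y24.75 E3.1730

At z = 9.8 mm: the r=10.5 sphere slices to a regular 8-gon of circumradius 10.477 (√(r²−h²) with h=0.7 from center); the cube at (4.5, 8.5) (footprint 6.5×22) is included at this height; Merging all regions: the regions partially overlap (shared area 0.02 mm²), so overlapping operands fuse into one piece — 1 connected region; (whole slice rotated 45° about Z — lengths, areas and connectivity unchanged). The outline is a single polygon with 13 vertices. Extrusion per mm of travel: 0.6 × 0.28 / (π × 1.425²) = 0.026335. Accumulating E over each segment gives final E = 3.1730.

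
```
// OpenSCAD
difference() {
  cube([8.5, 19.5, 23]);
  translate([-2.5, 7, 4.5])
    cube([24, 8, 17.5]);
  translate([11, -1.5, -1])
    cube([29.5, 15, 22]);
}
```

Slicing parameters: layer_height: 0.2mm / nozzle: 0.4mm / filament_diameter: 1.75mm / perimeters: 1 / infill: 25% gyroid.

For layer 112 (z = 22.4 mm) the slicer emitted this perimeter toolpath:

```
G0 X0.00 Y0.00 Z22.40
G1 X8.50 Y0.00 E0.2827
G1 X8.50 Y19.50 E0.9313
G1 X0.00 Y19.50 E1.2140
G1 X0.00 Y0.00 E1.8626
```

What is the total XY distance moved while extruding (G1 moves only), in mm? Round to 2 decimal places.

56.00 mm

Sum the Euclidean lengths of each G1 segment: total = 56.00 mm.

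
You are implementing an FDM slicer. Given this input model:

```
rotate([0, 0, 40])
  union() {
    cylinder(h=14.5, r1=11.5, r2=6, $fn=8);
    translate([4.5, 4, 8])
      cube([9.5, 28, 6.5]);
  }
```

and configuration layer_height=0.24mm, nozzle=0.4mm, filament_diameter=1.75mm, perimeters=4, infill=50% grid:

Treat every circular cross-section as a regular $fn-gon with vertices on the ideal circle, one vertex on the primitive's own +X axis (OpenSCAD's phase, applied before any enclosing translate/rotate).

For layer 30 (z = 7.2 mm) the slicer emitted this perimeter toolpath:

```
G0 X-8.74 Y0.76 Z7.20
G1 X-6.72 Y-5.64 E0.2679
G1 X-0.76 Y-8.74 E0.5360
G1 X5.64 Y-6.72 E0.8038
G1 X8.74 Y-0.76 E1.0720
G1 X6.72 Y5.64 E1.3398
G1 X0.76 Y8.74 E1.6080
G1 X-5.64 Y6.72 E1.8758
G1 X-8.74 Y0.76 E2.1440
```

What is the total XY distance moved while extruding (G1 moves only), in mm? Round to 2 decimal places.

53.72 mm

Sum the Euclidean lengths of each G1 segment: total = 53.72 mm.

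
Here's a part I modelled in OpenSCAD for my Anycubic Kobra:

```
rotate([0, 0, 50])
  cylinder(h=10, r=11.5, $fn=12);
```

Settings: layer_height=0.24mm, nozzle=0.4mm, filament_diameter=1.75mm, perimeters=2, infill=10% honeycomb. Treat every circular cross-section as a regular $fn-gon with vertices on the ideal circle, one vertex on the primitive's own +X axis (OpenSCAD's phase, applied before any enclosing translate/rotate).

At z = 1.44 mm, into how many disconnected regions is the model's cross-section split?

1

At z = 1.44 mm: the r=11.5 cylinder gives a regular 12-gon of circumradius 11.5 (constant along its height); (rotated 50° about Z; rotation is an isometry so areas/perimeters/island counts are preserved). The result has 1 disconnected region.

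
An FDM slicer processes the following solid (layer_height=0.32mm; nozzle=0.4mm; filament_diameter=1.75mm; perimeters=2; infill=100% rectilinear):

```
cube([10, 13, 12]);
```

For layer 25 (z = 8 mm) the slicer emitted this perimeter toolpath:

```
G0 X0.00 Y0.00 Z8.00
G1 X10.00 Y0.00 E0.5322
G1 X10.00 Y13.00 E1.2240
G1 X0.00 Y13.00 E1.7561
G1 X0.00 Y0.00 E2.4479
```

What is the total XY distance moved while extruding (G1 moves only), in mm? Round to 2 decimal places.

Sum the Euclidean lengths of each G1 segment: total = 46.00 mm.

46.00 mm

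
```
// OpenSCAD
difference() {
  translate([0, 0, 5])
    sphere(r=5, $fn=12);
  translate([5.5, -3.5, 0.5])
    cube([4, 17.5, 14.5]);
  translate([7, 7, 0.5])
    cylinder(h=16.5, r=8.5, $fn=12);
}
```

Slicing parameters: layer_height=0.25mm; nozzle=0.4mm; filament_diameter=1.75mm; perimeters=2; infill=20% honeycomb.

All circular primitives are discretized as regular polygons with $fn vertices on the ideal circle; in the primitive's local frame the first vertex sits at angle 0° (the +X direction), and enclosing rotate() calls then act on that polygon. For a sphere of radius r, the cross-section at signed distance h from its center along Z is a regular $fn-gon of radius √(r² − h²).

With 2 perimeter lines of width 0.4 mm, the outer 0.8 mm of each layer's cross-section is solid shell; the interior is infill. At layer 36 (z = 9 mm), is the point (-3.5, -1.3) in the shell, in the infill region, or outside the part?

At z = 9 mm: the r=5 sphere contributes a regular 12-gon of circumradius √(5²−4²) = 3.000; the 4×17.5 cube at (5.5, -3.5) contributes its full rectangle; the r=8.5 cylinder at (7, 7) contributes a regular 12-gon of circumradius 8.5; After the difference (first − rest): starting from the r=5 sphere, the 4×17.5 cube at (5.5, -3.5) misses the remaining region (no effect); the r=8.5 cylinder at (7, 7) partially overlaps it — only the 4.18 mm² overlap (of its 216.75 mm²) is removed, clipping the outline — 1 connected region. Overall, the cross-section is a single solid region. The nearest boundary edge runs (-2.60, -1.50)→(-3.00, 0.00); distance from the point to it = 0.82 mm. The point is not inside any of the regions above, so it lies outside the cross-section (0.82 mm from the nearest boundary).

outside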